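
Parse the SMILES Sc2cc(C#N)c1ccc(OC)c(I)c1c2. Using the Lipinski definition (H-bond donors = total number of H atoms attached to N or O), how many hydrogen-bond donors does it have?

Donors: find every N or O and count the H atoms it carries.
  atom 6 (N): bond orders sum to 3 → 0 H
  atom 11 (O): bond orders sum to 2 → 0 H
Lipinski HBD = 0.

0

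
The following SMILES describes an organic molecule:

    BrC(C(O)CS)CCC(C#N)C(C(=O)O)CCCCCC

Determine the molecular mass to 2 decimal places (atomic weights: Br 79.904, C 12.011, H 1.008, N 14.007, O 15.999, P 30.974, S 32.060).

380.34 g/mol

First, the molecular formula is C15H26BrNO3S (counting implicit H from valence).
  Br: 1 × 79.904 = 79.904
  C: 15 × 12.011 = 180.165
  H: 26 × 1.008 = 26.208
  N: 1 × 14.007 = 14.007
  O: 3 × 15.999 = 47.997
  S: 1 × 32.060 = 32.060
Sum: 1×79.904 + 15×12.011 + 26×1.008 + 1×14.007 + 3×15.999 + 1×32.060 = 380.341 → 380.34 g/mol.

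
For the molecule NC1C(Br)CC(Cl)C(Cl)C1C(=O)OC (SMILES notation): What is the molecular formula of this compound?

Walk through each heavy atom and fill implicit hydrogens from standard valence (C 4, N 3, O 2, S 2, halogen 1):
  atom 1: N, bond orders sum to 1 (valence 3) → 2 H
  atom 2: C, bond orders sum to 3 (valence 4) → 1 H
  atom 3: C, bond orders sum to 3 (valence 4) → 1 H
  atom 4: Br (halogen, monovalent) → 0 H
  atom 5: C, bond orders sum to 2 (valence 4) → 2 H
  atom 6: C, bond orders sum to 3 (valence 4) → 1 H
  atom 7: Cl (halogen, monovalent) → 0 H
  atom 8: C, bond orders sum to 3 (valence 4) → 1 H
  atom 9: Cl (halogen, monovalent) → 0 H
  atom 10: C, bond orders sum to 3 (valence 4) → 1 H
  atom 11: C, bond orders sum to 4 (valence 4) → 0 H
  atom 12: O, bond orders sum to 2 (valence 2) → 0 H
  atom 13: O, bond orders sum to 2 (valence 2) → 0 H
  atom 14: C, bond orders sum to 1 (valence 4) → 3 H
Totals → C:8, H:12, Br:1, Cl:2, N:1, O:2.
In Hill order: C8H12BrCl2NO2.

C8H12BrCl2NO2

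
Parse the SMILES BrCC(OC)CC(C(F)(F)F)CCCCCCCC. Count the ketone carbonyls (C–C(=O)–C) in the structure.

0

Scan the SMILES for the ketone motif — none present.
Groups that are present: 1 ether.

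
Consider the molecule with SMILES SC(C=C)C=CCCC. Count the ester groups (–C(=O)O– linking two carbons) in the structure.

Scan the SMILES for the ester motif — none present.
Groups that are present: 2 alkene, 1 thiol.

0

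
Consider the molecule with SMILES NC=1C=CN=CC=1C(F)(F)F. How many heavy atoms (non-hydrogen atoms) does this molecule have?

Every atom symbol written in the SMILES (organic subset) is one heavy atom; implicit H are not written.
Heavy atoms by element → C:6, F:3, N:2.
Total: 11.

11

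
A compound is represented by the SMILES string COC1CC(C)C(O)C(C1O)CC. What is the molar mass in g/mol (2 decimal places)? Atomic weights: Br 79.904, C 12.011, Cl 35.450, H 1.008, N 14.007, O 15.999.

188.27 g/mol

First, the molecular formula is C10H20O3 (counting implicit H from valence).
  C: 10 × 12.011 = 120.110
  H: 20 × 1.008 = 20.160
  O: 3 × 15.999 = 47.997
Sum: 10×12.011 + 20×1.008 + 3×15.999 = 188.267 → 188.27 g/mol.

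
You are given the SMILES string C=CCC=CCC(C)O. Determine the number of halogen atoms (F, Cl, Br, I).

Scan the SMILES for the halogen motif — none present.
Groups that are present: 2 alkene, 1 hydroxyl.

0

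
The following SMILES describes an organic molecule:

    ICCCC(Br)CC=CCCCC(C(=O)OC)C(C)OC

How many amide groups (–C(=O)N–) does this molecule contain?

Scan the SMILES for the amide motif — none present.
Groups that are present: 1 alkene, 1 ester, 1 ether.

0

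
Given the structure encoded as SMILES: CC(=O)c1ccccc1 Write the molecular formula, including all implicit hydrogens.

Walk through each heavy atom and fill implicit hydrogens from standard valence (C 4, N 3, O 2, S 2, halogen 1); for lowercase aromatic atoms, an aromatic c carries 1 H when it has two neighbours and 0 H with three, and aromatic n carries 0 H:
  atom 1: C, bond orders sum to 1 (valence 4) → 3 H
  atom 2: C, bond orders sum to 4 (valence 4) → 0 H
  atom 3: O, bond orders sum to 2 (valence 2) → 0 H
  atom 4: aromatic c, 3 neighbours → 0 H
  atom 5: aromatic c, 2 neighbours → 1 H
  atom 6: aromatic c, 2 neighbours → 1 H
  atom 7: aromatic c, 2 neighbours → 1 H
  atom 8: aromatic c, 2 neighbours → 1 H
  atom 9: aromatic c, 2 neighbours → 1 H
Totals → C:8, H:8, O:1.

C8H8O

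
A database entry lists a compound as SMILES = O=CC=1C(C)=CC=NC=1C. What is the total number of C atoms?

8

Count every carbon token in the SMILES (each C, including those in ring-closure positions and inside branches).
Carbon count: 8.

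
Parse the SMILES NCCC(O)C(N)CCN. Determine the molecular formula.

C6H17N3O

Walk through each heavy atom and fill implicit hydrogens from standard valence (C 4, N 3, O 2, S 2, halogen 1):
  atom 1: N, bond orders sum to 1 (valence 3) → 2 H
  atom 2: C, bond orders sum to 2 (valence 4) → 2 H
  atom 3: C, bond orders sum to 2 (valence 4) → 2 H
  atom 4: C, bond orders sum to 3 (valence 4) → 1 H
  atom 5: O, bond orders sum to 1 (valence 2) → 1 H
  atom 6: C, bond orders sum to 3 (valence 4) → 1 H
  atom 7: N, bond orders sum to 1 (valence 3) → 2 H
  atom 8: C, bond orders sum to 2 (valence 4) → 2 H
  atom 9: C, bond orders sum to 2 (valence 4) → 2 H
  atom 10: N, bond orders sum to 1 (valence 3) → 2 H
Totals → C:6, H:17, N:3, O:1.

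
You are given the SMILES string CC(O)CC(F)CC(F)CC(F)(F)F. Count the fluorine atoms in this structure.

Scan the SMILES for F atoms (remember two-letter symbols like Cl and Br are single atoms).
Fluorine count: 5.

5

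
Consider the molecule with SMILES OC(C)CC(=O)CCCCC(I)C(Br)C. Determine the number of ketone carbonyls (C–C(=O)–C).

The ketone motif appears at heavy-atom position 5 in the SMILES.
Other groups present: 1 hydroxyl.
Ketone count: 1.

1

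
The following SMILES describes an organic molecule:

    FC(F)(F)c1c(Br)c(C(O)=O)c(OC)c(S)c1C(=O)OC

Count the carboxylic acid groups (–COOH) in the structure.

1

The carboxylic acid motif appears at heavy-atom position 9 in the SMILES.
Other groups present: 1 ester, 1 ether, 1 thiol.
Carboxylic acid count: 1.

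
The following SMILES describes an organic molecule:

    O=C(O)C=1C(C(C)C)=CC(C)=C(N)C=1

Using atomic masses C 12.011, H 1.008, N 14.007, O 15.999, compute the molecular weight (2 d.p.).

193.25 g/mol

First, the molecular formula is C11H15NO2 (counting implicit H from valence).
  C: 11 × 12.011 = 132.121
  H: 15 × 1.008 = 15.120
  N: 1 × 14.007 = 14.007
  O: 2 × 15.999 = 31.998
Sum: 11×12.011 + 15×1.008 + 1×14.007 + 2×15.999 = 193.246 → 193.25 g/mol.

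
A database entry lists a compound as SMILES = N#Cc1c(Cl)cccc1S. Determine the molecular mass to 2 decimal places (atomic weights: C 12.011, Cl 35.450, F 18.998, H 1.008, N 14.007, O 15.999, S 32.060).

First, the molecular formula is C7H4ClNS (counting implicit H from valence).
  C: 7 × 12.011 = 84.077
  Cl: 1 × 35.450 = 35.450
  H: 4 × 1.008 = 4.032
  N: 1 × 14.007 = 14.007
  S: 1 × 32.060 = 32.060
Sum: 7×12.011 + 1×35.450 + 4×1.008 + 1×14.007 + 1×32.060 = 169.626 → 169.63 g/mol.

169.63 g/mol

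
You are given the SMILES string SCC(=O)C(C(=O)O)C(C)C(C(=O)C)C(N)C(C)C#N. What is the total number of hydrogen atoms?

Walk through each heavy atom and fill implicit hydrogens from standard valence (C 4, N 3, O 2, S 2, halogen 1):
  atom 1: S, bond orders sum to 1 (valence 2) → 1 H
  atom 2: C, bond orders sum to 2 (valence 4) → 2 H
  atom 3: C, bond orders sum to 4 (valence 4) → 0 H
  atom 4: O, bond orders sum to 2 (valence 2) → 0 H
  atom 5: C, bond orders sum to 3 (valence 4) → 1 H
  atom 6: C, bond orders sum to 4 (valence 4) → 0 H
  atom 7: O, bond orders sum to 2 (valence 2) → 0 H
  atom 8: O, bond orders sum to 1 (valence 2) → 1 H
  atom 9: C, bond orders sum to 3 (valence 4) → 1 H
  atom 10: C, bond orders sum to 1 (valence 4) → 3 H
  atom 11: C, bond orders sum to 3 (valence 4) → 1 H
  atom 12: C, bond orders sum to 4 (valence 4) → 0 H
  atom 13: O, bond orders sum to 2 (valence 2) → 0 H
  atom 14: C, bond orders sum to 1 (valence 4) → 3 H
  atom 15: C, bond orders sum to 3 (valence 4) → 1 H
  atom 16: N, bond orders sum to 1 (valence 3) → 2 H
  atom 17: C, bond orders sum to 3 (valence 4) → 1 H
  atom 18: C, bond orders sum to 1 (valence 4) → 3 H
  atom 19: C, bond orders sum to 4 (valence 4) → 0 H
  atom 20: N, bond orders sum to 3 (valence 3) → 0 H
Total hydrogens: 20.

20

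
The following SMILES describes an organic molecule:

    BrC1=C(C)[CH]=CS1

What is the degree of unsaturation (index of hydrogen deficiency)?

3

Degree of unsaturation = (number of rings) + (number of π bonds).
Ring closures in the SMILES: 1.
π bonds: 2 double bonds (each 1 DoU) → 2 DoU from unsaturation.
Total DoU = 1 + 2 = 3.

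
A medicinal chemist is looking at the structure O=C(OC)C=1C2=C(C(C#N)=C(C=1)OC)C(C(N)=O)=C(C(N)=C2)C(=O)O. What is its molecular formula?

C16H13N3O6

Walk through each heavy atom and fill implicit hydrogens from standard valence (C 4, N 3, O 2, S 2, halogen 1):
  atom 1: O, bond orders sum to 2 (valence 2) → 0 H
  atom 2: C, bond orders sum to 4 (valence 4) → 0 H
  atom 3: O, bond orders sum to 2 (valence 2) → 0 H
  atom 4: C, bond orders sum to 1 (valence 4) → 3 H
  atom 5: C, bond orders sum to 4 (valence 4) → 0 H
  atom 6: C, bond orders sum to 4 (valence 4) → 0 H
  atom 7: C, bond orders sum to 4 (valence 4) → 0 H
  atom 8: C, bond orders sum to 4 (valence 4) → 0 H
  atom 9: C, bond orders sum to 4 (valence 4) → 0 H
  atom 10: N, bond orders sum to 3 (valence 3) → 0 H
  atom 11: C, bond orders sum to 4 (valence 4) → 0 H
  atom 12: C, bond orders sum to 3 (valence 4) → 1 H
  atom 13: O, bond orders sum to 2 (valence 2) → 0 H
  atom 14: C, bond orders sum to 1 (valence 4) → 3 H
  atom 15: C, bond orders sum to 4 (valence 4) → 0 H
  atom 16: C, bond orders sum to 4 (valence 4) → 0 H
  atom 17: N, bond orders sum to 1 (valence 3) → 2 H
  atom 18: O, bond orders sum to 2 (valence 2) → 0 H
  atom 19: C, bond orders sum to 4 (valence 4) → 0 H
  atom 20: C, bond orders sum to 4 (valence 4) → 0 H
  atom 21: N, bond orders sum to 1 (valence 3) → 2 H
  atom 22: C, bond orders sum to 3 (valence 4) → 1 H
  atom 23: C, bond orders sum to 4 (valence 4) → 0 H
  atom 24: O, bond orders sum to 2 (valence 2) → 0 H
  atom 25: O, bond orders sum to 1 (valence 2) → 1 H
Totals → C:16, H:13, N:3, O:6.
In Hill order: C16H13N3O6.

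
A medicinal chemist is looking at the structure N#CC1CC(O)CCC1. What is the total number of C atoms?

7

Count every carbon token in the SMILES (each C, including those in ring-closure positions and inside branches).
Carbon count: 7.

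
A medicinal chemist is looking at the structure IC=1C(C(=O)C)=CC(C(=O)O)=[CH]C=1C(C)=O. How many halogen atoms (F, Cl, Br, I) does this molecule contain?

Halogen atoms appear at heavy-atom position 1 (1×I).
Other groups present: 1 carboxylic acid, 2 ketone.
Halogen count: 1.

1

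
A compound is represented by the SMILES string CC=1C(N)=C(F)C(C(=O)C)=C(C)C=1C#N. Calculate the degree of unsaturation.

Molecular formula: C11H11FN2O.
DoU = (2C + 2 + N − H − X) / 2, where X is the halogen count and O/S are ignored.
    = (2·11 + 2 + 2 − 11 − 1) / 2 = 14 / 2 = 7.

7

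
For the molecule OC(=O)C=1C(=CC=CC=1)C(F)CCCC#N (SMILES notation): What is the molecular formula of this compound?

Walk through each heavy atom and fill implicit hydrogens from standard valence (C 4, N 3, O 2, S 2, halogen 1):
  atom 1: O, bond orders sum to 1 (valence 2) → 1 H
  atom 2: C, bond orders sum to 4 (valence 4) → 0 H
  atom 3: O, bond orders sum to 2 (valence 2) → 0 H
  atom 4: C, bond orders sum to 4 (valence 4) → 0 H
  atom 5: C, bond orders sum to 4 (valence 4) → 0 H
  atom 6: C, bond orders sum to 3 (valence 4) → 1 H
  atom 7: C, bond orders sum to 3 (valence 4) → 1 H
  atom 8: C, bond orders sum to 3 (valence 4) → 1 H
  atom 9: C, bond orders sum to 3 (valence 4) → 1 H
  atom 10: C, bond orders sum to 3 (valence 4) → 1 H
  atom 11: F (halogen, monovalent) → 0 H
  atom 12: C, bond orders sum to 2 (valence 4) → 2 H
  atom 13: C, bond orders sum to 2 (valence 4) → 2 H
  atom 14: C, bond orders sum to 2 (valence 4) → 2 H
  atom 15: C, bond orders sum to 4 (valence 4) → 0 H
  atom 16: N, bond orders sum to 3 (valence 3) → 0 H
Totals → C:12, H:12, F:1, N:1, O:2.

C12H12FNO2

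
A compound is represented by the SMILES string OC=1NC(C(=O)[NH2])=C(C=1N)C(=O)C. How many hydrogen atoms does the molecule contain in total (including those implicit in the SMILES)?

9

Walk through each heavy atom and fill implicit hydrogens from standard valence (C 4, N 3, O 2, S 2, halogen 1):
  atom 1: O, bond orders sum to 1 (valence 2) → 1 H
  atom 2: C, bond orders sum to 4 (valence 4) → 0 H
  atom 3: N, bond orders sum to 2 (valence 3) → 1 H
  atom 4: C, bond orders sum to 4 (valence 4) → 0 H
  atom 5: C, bond orders sum to 4 (valence 4) → 0 H
  atom 6: O, bond orders sum to 2 (valence 2) → 0 H
  atom 7: N with explicit H count 2
  atom 8: C, bond orders sum to 4 (valence 4) → 0 H
  atom 9: C, bond orders sum to 4 (valence 4) → 0 H
  atom 10: N, bond orders sum to 1 (valence 3) → 2 H
  atom 11: C, bond orders sum to 4 (valence 4) → 0 H
  atom 12: O, bond orders sum to 2 (valence 2) → 0 H
  atom 13: C, bond orders sum to 1 (valence 4) → 3 H
Total hydrogens: 9.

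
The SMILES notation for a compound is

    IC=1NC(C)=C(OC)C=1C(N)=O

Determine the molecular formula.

C7H9IN2O2

Walk through each heavy atom and fill implicit hydrogens from standard valence (C 4, N 3, O 2, S 2, halogen 1):
  atom 1: I (halogen, monovalent) → 0 H
  atom 2: C, bond orders sum to 4 (valence 4) → 0 H
  atom 3: N, bond orders sum to 2 (valence 3) → 1 H
  atom 4: C, bond orders sum to 4 (valence 4) → 0 H
  atom 5: C, bond orders sum to 1 (valence 4) → 3 H
  atom 6: C, bond orders sum to 4 (valence 4) → 0 H
  atom 7: O, bond orders sum to 2 (valence 2) → 0 H
  atom 8: C, bond orders sum to 1 (valence 4) → 3 H
  atom 9: C, bond orders sum to 4 (valence 4) → 0 H
  atom 10: C, bond orders sum to 4 (valence 4) → 0 H
  atom 11: N, bond orders sum to 1 (valence 3) → 2 H
  atom 12: O, bond orders sum to 2 (valence 2) → 0 H
Totals → C:7, H:9, I:1, N:2, O:2.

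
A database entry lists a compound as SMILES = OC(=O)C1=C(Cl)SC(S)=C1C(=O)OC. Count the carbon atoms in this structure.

Count every carbon token in the SMILES (each C, including those in ring-closure positions and inside branches).
Carbon count: 7.

7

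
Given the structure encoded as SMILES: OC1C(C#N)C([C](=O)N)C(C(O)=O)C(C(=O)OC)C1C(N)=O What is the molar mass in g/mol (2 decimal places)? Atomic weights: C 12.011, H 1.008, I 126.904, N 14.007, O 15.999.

313.27 g/mol

First, the molecular formula is C12H15N3O7 (counting implicit H from valence).
  C: 12 × 12.011 = 144.132
  H: 15 × 1.008 = 15.120
  N: 3 × 14.007 = 42.021
  O: 7 × 15.999 = 111.993
Sum: 12×12.011 + 15×1.008 + 3×14.007 + 7×15.999 = 313.266 → 313.27 g/mol.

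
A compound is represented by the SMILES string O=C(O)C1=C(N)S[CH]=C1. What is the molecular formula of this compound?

C5H5NO2S

Walk through each heavy atom and fill implicit hydrogens from standard valence (C 4, N 3, O 2, S 2, halogen 1):
  atom 1: O, bond orders sum to 2 (valence 2) → 0 H
  atom 2: C, bond orders sum to 4 (valence 4) → 0 H
  atom 3: O, bond orders sum to 1 (valence 2) → 1 H
  atom 4: C, bond orders sum to 4 (valence 4) → 0 H
  atom 5: C, bond orders sum to 4 (valence 4) → 0 H
  atom 6: N, bond orders sum to 1 (valence 3) → 2 H
  atom 7: S, bond orders sum to 2 (valence 2) → 0 H
  atom 8: C with explicit H count 1
  atom 9: C, bond orders sum to 3 (valence 4) → 1 H
Totals → C:5, H:5, N:1, O:2, S:1.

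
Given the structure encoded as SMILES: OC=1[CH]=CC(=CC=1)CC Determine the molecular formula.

C8H10O

Walk through each heavy atom and fill implicit hydrogens from standard valence (C 4, N 3, O 2, S 2, halogen 1):
  atom 1: O, bond orders sum to 1 (valence 2) → 1 H
  atom 2: C, bond orders sum to 4 (valence 4) → 0 H
  atom 3: C with explicit H count 1
  atom 4: C, bond orders sum to 3 (valence 4) → 1 H
  atom 5: C, bond orders sum to 4 (valence 4) → 0 H
  atom 6: C, bond orders sum to 3 (valence 4) → 1 H
  atom 7: C, bond orders sum to 3 (valence 4) → 1 H
  atom 8: C, bond orders sum to 2 (valence 4) → 2 H
  atom 9: C, bond orders sum to 1 (valence 4) → 3 H
Totals → C:8, H:10, O:1.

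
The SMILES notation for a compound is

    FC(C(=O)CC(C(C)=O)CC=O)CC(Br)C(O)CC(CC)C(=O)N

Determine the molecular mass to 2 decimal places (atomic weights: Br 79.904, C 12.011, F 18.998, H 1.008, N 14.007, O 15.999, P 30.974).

First, the molecular formula is C16H25BrFNO5 (counting implicit H from valence).
  Br: 1 × 79.904 = 79.904
  C: 16 × 12.011 = 192.176
  F: 1 × 18.998 = 18.998
  H: 25 × 1.008 = 25.200
  N: 1 × 14.007 = 14.007
  O: 5 × 15.999 = 79.995
Sum: 1×79.904 + 16×12.011 + 1×18.998 + 25×1.008 + 1×14.007 + 5×15.999 = 410.280 → 410.28 g/mol.

410.28 g/mol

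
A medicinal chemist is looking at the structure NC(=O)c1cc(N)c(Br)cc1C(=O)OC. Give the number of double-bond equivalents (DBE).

Molecular formula: C9H9BrN2O3.
DoU = (2C + 2 + N − H − X) / 2, where X is the halogen count and O/S are ignored.
    = (2·9 + 2 + 2 − 9 − 1) / 2 = 12 / 2 = 6.

6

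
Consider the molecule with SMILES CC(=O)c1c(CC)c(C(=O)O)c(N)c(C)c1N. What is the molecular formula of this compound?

C12H16N2O3

Walk through each heavy atom and fill implicit hydrogens from standard valence (C 4, N 3, O 2, S 2, halogen 1); for lowercase aromatic atoms, an aromatic c carries 1 H when it has two neighbours and 0 H with three, and aromatic n carries 0 H:
  atom 1: C, bond orders sum to 1 (valence 4) → 3 H
  atom 2: C, bond orders sum to 4 (valence 4) → 0 H
  atom 3: O, bond orders sum to 2 (valence 2) → 0 H
  atom 4: aromatic c, 3 neighbours → 0 H
  atom 5: aromatic c, 3 neighbours → 0 H
  atom 6: C, bond orders sum to 2 (valence 4) → 2 H
  atom 7: C, bond orders sum to 1 (valence 4) → 3 H
  atom 8: aromatic c, 3 neighbours → 0 H
  atom 9: C, bond orders sum to 4 (valence 4) → 0 H
  atom 10: O, bond orders sum to 2 (valence 2) → 0 H
  atom 11: O, bond orders sum to 1 (valence 2) → 1 H
  atom 12: aromatic c, 3 neighbours → 0 H
  atom 13: N, bond orders sum to 1 (valence 3) → 2 H
  atom 14: aromatic c, 3 neighbours → 0 H
  atom 15: C, bond orders sum to 1 (valence 4) → 3 H
  atom 16: aromatic c, 3 neighbours → 0 H
  atom 17: N, bond orders sum to 1 (valence 3) → 2 H
Totals → C:12, H:16, N:2, O:3.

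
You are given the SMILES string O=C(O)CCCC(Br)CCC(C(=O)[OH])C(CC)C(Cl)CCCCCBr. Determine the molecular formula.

C18H31Br2ClO4

Walk through each heavy atom and fill implicit hydrogens from standard valence (C 4, N 3, O 2, S 2, halogen 1):
  atom 1: O, bond orders sum to 2 (valence 2) → 0 H
  atom 2: C, bond orders sum to 4 (valence 4) → 0 H
  atom 3: O, bond orders sum to 1 (valence 2) → 1 H
  atom 4: C, bond orders sum to 2 (valence 4) → 2 H
  atom 5: C, bond orders sum to 2 (valence 4) → 2 H
  atom 6: C, bond orders sum to 2 (valence 4) → 2 H
  atom 7: C, bond orders sum to 3 (valence 4) → 1 H
  atom 8: Br (halogen, monovalent) → 0 H
  atom 9: C, bond orders sum to 2 (valence 4) → 2 H
  atom 10: C, bond orders sum to 2 (valence 4) → 2 H
  atom 11: C, bond orders sum to 3 (valence 4) → 1 H
  atom 12: C, bond orders sum to 4 (valence 4) → 0 H
  atom 13: O, bond orders sum to 2 (valence 2) → 0 H
  atom 14: O with explicit H count 1
  atom 15: C, bond orders sum to 3 (valence 4) → 1 H
  atom 16: C, bond orders sum to 2 (valence 4) → 2 H
  atom 17: C, bond orders sum to 1 (valence 4) → 3 H
  atom 18: C, bond orders sum to 3 (valence 4) → 1 H
  atom 19: Cl (halogen, monovalent) → 0 H
  atom 20: C, bond orders sum to 2 (valence 4) → 2 H
  atom 21: C, bond orders sum to 2 (valence 4) → 2 H
  atom 22: C, bond orders sum to 2 (valence 4) → 2 H
  atom 23: C, bond orders sum to 2 (valence 4) → 2 H
  atom 24: C, bond orders sum to 2 (valence 4) → 2 H
  atom 25: Br (halogen, monovalent) → 0 H
Totals → C:18, H:31, Br:2, Cl:1, O:4.
In Hill order: C18H31Br2ClO4.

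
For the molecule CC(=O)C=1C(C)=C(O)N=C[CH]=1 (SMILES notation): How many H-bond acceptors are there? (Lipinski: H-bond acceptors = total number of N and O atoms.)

N atoms: 1; O atoms: 2.
Lipinski HBA = 1 + 2 = 3.

3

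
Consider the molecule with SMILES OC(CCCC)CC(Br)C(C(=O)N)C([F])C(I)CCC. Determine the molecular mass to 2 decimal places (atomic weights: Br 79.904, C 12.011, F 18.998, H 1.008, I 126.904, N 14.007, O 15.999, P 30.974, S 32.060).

466.17 g/mol

First, the molecular formula is C14H26BrFINO2 (counting implicit H from valence).
  Br: 1 × 79.904 = 79.904
  C: 14 × 12.011 = 168.154
  F: 1 × 18.998 = 18.998
  H: 26 × 1.008 = 26.208
  I: 1 × 126.904 = 126.904
  N: 1 × 14.007 = 14.007
  O: 2 × 15.999 = 31.998
Sum: 1×79.904 + 14×12.011 + 1×18.998 + 26×1.008 + 1×126.904 + 1×14.007 + 2×15.999 = 466.173 → 466.17 g/mol.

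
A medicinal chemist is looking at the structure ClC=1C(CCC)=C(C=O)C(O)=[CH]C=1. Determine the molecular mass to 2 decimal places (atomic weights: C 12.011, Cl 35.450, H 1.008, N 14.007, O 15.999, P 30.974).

198.65 g/mol

First, the molecular formula is C10H11ClO2 (counting implicit H from valence).
  C: 10 × 12.011 = 120.110
  Cl: 1 × 35.450 = 35.450
  H: 11 × 1.008 = 11.088
  O: 2 × 15.999 = 31.998
Sum: 10×12.011 + 1×35.450 + 11×1.008 + 2×15.999 = 198.646 → 198.65 g/mol.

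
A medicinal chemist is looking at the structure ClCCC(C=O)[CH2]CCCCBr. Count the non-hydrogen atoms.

Every atom symbol written in the SMILES (organic subset) is one heavy atom; implicit H are not written.
Heavy atoms by element → Br:1, C:9, Cl:1, O:1.
Total: 12.

12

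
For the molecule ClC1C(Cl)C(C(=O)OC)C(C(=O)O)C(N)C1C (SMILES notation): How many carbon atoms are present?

10

Count every carbon token in the SMILES (each C, including those in ring-closure positions and inside branches).
Carbon count: 10.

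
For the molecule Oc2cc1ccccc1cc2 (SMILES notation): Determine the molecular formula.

Walk through each heavy atom and fill implicit hydrogens from standard valence (C 4, N 3, O 2, S 2, halogen 1); for lowercase aromatic atoms, an aromatic c carries 1 H when it has two neighbours and 0 H with three, and aromatic n carries 0 H:
  atom 1: O, bond orders sum to 1 (valence 2) → 1 H
  atom 2: aromatic c, 3 neighbours → 0 H
  atom 3: aromatic c, 2 neighbours → 1 H
  atom 4: aromatic c, 3 neighbours → 0 H
  atom 5: aromatic c, 2 neighbours → 1 H
  atom 6: aromatic c, 2 neighbours → 1 H
  atom 7: aromatic c, 2 neighbours → 1 H
  atom 8: aromatic c, 2 neighbours → 1 H
  atom 9: aromatic c, 3 neighbours → 0 H
  atom 10: aromatic c, 2 neighbours → 1 H
  atom 11: aromatic c, 2 neighbours → 1 H
Totals → C:10, H:8, O:1.
In Hill order: C10H8O.

C10H8O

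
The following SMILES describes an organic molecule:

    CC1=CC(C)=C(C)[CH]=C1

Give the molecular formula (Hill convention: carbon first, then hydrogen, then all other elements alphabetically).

Walk through each heavy atom and fill implicit hydrogens from standard valence (C 4, N 3, O 2, S 2, halogen 1):
  atom 1: C, bond orders sum to 1 (valence 4) → 3 H
  atom 2: C, bond orders sum to 4 (valence 4) → 0 H
  atom 3: C, bond orders sum to 3 (valence 4) → 1 H
  atom 4: C, bond orders sum to 4 (valence 4) → 0 H
  atom 5: C, bond orders sum to 1 (valence 4) → 3 H
  atom 6: C, bond orders sum to 4 (valence 4) → 0 H
  atom 7: C, bond orders sum to 1 (valence 4) → 3 H
  atom 8: C with explicit H count 1
  atom 9: C, bond orders sum to 3 (valence 4) → 1 H
Totals → C:9, H:12.
In Hill order: C9H12.

C9H12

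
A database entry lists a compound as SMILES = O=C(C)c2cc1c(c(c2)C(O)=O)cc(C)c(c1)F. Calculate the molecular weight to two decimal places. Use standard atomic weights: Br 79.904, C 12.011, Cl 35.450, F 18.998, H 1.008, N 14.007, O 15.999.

First, the molecular formula is C14H11FO3 (counting implicit H from valence).
  C: 14 × 12.011 = 168.154
  F: 1 × 18.998 = 18.998
  H: 11 × 1.008 = 11.088
  O: 3 × 15.999 = 47.997
Sum: 14×12.011 + 1×18.998 + 11×1.008 + 3×15.999 = 246.237 → 246.24 g/mol.

246.24 g/mol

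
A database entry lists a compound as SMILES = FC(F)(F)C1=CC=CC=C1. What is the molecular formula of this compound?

Walk through each heavy atom and fill implicit hydrogens from standard valence (C 4, N 3, O 2, S 2, halogen 1):
  atom 1: F (halogen, monovalent) → 0 H
  atom 2: C, bond orders sum to 4 (valence 4) → 0 H
  atom 3: F (halogen, monovalent) → 0 H
  atom 4: F (halogen, monovalent) → 0 H
  atom 5: C, bond orders sum to 4 (valence 4) → 0 H
  atom 6: C, bond orders sum to 3 (valence 4) → 1 H
  atom 7: C, bond orders sum to 3 (valence 4) → 1 H
  atom 8: C, bond orders sum to 3 (valence 4) → 1 H
  atom 9: C, bond orders sum to 3 (valence 4) → 1 H
  atom 10: C, bond orders sum to 3 (valence 4) → 1 H
Totals → C:7, H:5, F:3.
In Hill order: C7H5F3.

C7H5F3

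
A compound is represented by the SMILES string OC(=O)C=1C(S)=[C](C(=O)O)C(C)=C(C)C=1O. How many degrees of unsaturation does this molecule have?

Degree of unsaturation = (number of rings) + (number of π bonds).
Ring closures in the SMILES: 1.
π bonds: 5 double bonds (each 1 DoU) → 5 DoU from unsaturation.
Total DoU = 1 + 5 = 6.

6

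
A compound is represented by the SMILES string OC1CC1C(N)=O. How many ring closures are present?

1

In SMILES, each pair of matching ring-closure digits denotes one ring-closing bond; the number of such bonds equals the number of independent rings.
Ring-closure bonds here: 1.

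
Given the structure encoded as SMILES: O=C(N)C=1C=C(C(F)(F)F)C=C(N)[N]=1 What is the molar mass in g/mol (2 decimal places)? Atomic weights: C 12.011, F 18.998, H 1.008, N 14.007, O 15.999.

First, the molecular formula is C7H6F3N3O (counting implicit H from valence).
  C: 7 × 12.011 = 84.077
  F: 3 × 18.998 = 56.994
  H: 6 × 1.008 = 6.048
  N: 3 × 14.007 = 42.021
  O: 1 × 15.999 = 15.999
Sum: 7×12.011 + 3×18.998 + 6×1.008 + 3×14.007 + 1×15.999 = 205.139 → 205.14 g/mol.

205.14 g/mol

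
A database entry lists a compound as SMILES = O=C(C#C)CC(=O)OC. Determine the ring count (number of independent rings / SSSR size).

0

In SMILES, each pair of matching ring-closure digits denotes one ring-closing bond; the number of such bonds equals the number of independent rings.
Ring-closure bonds here: 0.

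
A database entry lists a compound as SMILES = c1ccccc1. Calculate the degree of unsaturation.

Molecular formula: C6H6.
DoU = (2C + 2 + N − H − X) / 2, where X is the halogen count and O/S are ignored.
    = (2·6 + 2 + 0 − 6 − 0) / 2 = 8 / 2 = 4.

4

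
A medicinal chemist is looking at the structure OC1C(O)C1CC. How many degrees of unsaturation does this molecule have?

1

Molecular formula: C5H10O2.
DoU = (2C + 2 + N − H − X) / 2, where X is the halogen count and O/S are ignored.
    = (2·5 + 2 + 0 − 10 − 0) / 2 = 2 / 2 = 1.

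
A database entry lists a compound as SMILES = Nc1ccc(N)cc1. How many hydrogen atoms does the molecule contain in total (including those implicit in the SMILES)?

Walk through each heavy atom and fill implicit hydrogens from standard valence (C 4, N 3, O 2, S 2, halogen 1); for lowercase aromatic atoms, an aromatic c carries 1 H when it has two neighbours and 0 H with three, and aromatic n carries 0 H:
  atom 1: N, bond orders sum to 1 (valence 3) → 2 H
  atom 2: aromatic c, 3 neighbours → 0 H
  atom 3: aromatic c, 2 neighbours → 1 H
  atom 4: aromatic c, 2 neighbours → 1 H
  atom 5: aromatic c, 3 neighbours → 0 H
  atom 6: N, bond orders sum to 1 (valence 3) → 2 H
  atom 7: aromatic c, 2 neighbours → 1 H
  atom 8: aromatic c, 2 neighbours → 1 H
Total hydrogens: 8.

8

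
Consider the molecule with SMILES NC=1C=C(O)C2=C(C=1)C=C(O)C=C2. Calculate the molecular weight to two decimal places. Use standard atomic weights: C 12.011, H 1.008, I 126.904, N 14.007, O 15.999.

175.19 g/mol

First, the molecular formula is C10H9NO2 (counting implicit H from valence).
  C: 10 × 12.011 = 120.110
  H: 9 × 1.008 = 9.072
  N: 1 × 14.007 = 14.007
  O: 2 × 15.999 = 31.998
Sum: 10×12.011 + 9×1.008 + 1×14.007 + 2×15.999 = 175.187 → 175.19 g/mol.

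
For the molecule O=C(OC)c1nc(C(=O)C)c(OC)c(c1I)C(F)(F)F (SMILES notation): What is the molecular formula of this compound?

Walk through each heavy atom and fill implicit hydrogens from standard valence (C 4, N 3, O 2, S 2, halogen 1); for lowercase aromatic atoms, an aromatic c carries 1 H when it has two neighbours and 0 H with three, and aromatic n carries 0 H:
  atom 1: O, bond orders sum to 2 (valence 2) → 0 H
  atom 2: C, bond orders sum to 4 (valence 4) → 0 H
  atom 3: O, bond orders sum to 2 (valence 2) → 0 H
  atom 4: C, bond orders sum to 1 (valence 4) → 3 H
  atom 5: aromatic c, 3 neighbours → 0 H
  atom 6: aromatic n, 2 neighbours → 0 H
  atom 7: aromatic c, 3 neighbours → 0 H
  atom 8: C, bond orders sum to 4 (valence 4) → 0 H
  atom 9: O, bond orders sum to 2 (valence 2) → 0 H
  atom 10: C, bond orders sum to 1 (valence 4) → 3 H
  atom 11: aromatic c, 3 neighbours → 0 H
  atom 12: O, bond orders sum to 2 (valence 2) → 0 H
  atom 13: C, bond orders sum to 1 (valence 4) → 3 H
  atom 14: aromatic c, 3 neighbours → 0 H
  atom 15: aromatic c, 3 neighbours → 0 H
  atom 16: I (halogen, monovalent) → 0 H
  atom 17: C, bond orders sum to 4 (valence 4) → 0 H
  atom 18: F (halogen, monovalent) → 0 H
  atom 19: F (halogen, monovalent) → 0 H
  atom 20: F (halogen, monovalent) → 0 H
Totals → C:11, H:9, F:3, I:1, N:1, O:4.
In Hill order: C11H9F3INO4.

C11H9F3INO4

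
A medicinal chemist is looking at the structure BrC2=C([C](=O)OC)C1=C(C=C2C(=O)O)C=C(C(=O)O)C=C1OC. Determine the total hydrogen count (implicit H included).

Walk through each heavy atom and fill implicit hydrogens from standard valence (C 4, N 3, O 2, S 2, halogen 1):
  atom 1: Br (halogen, monovalent) → 0 H
  atom 2: C, bond orders sum to 4 (valence 4) → 0 H
  atom 3: C, bond orders sum to 4 (valence 4) → 0 H
  atom 4: C with explicit H count 0
  atom 5: O, bond orders sum to 2 (valence 2) → 0 H
  atom 6: O, bond orders sum to 2 (valence 2) → 0 H
  atom 7: C, bond orders sum to 1 (valence 4) → 3 H
  atom 8: C, bond orders sum to 4 (valence 4) → 0 H
  atom 9: C, bond orders sum to 4 (valence 4) → 0 H
  atom 10: C, bond orders sum to 3 (valence 4) → 1 H
  atom 11: C, bond orders sum to 4 (valence 4) → 0 H
  atom 12: C, bond orders sum to 4 (valence 4) → 0 H
  atom 13: O, bond orders sum to 2 (valence 2) → 0 H
  atom 14: O, bond orders sum to 1 (valence 2) → 1 H
  atom 15: C, bond orders sum to 3 (valence 4) → 1 H
  atom 16: C, bond orders sum to 4 (valence 4) → 0 H
  atom 17: C, bond orders sum to 4 (valence 4) → 0 H
  atom 18: O, bond orders sum to 2 (valence 2) → 0 H
  atom 19: O, bond orders sum to 1 (valence 2) → 1 H
  atom 20: C, bond orders sum to 3 (valence 4) → 1 H
  atom 21: C, bond orders sum to 4 (valence 4) → 0 H
  atom 22: O, bond orders sum to 2 (valence 2) → 0 H
  atom 23: C, bond orders sum to 1 (valence 4) → 3 H
Total hydrogens: 11.

11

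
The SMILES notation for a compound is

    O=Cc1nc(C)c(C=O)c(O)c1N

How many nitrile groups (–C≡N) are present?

0

Scan the SMILES for the nitrile motif — none present.
Groups that are present: 2 aldehyde, 1 hydroxyl, 1 primary amine.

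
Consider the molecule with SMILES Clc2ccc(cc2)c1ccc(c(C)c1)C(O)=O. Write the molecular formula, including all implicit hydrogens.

C14H11ClO2

Walk through each heavy atom and fill implicit hydrogens from standard valence (C 4, N 3, O 2, S 2, halogen 1); for lowercase aromatic atoms, an aromatic c carries 1 H when it has two neighbours and 0 H with three, and aromatic n carries 0 H:
  atom 1: Cl (halogen, monovalent) → 0 H
  atom 2: aromatic c, 3 neighbours → 0 H
  atom 3: aromatic c, 2 neighbours → 1 H
  atom 4: aromatic c, 2 neighbours → 1 H
  atom 5: aromatic c, 3 neighbours → 0 H
  atom 6: aromatic c, 2 neighbours → 1 H
  atom 7: aromatic c, 2 neighbours → 1 H
  atom 8: aromatic c, 3 neighbours → 0 H
  atom 9: aromatic c, 2 neighbours → 1 H
  atom 10: aromatic c, 2 neighbours → 1 H
  atom 11: aromatic c, 3 neighbours → 0 H
  atom 12: aromatic c, 3 neighbours → 0 H
  atom 13: C, bond orders sum to 1 (valence 4) → 3 H
  atom 14: aromatic c, 2 neighbours → 1 H
  atom 15: C, bond orders sum to 4 (valence 4) → 0 H
  atom 16: O, bond orders sum to 1 (valence 2) → 1 H
  atom 17: O, bond orders sum to 2 (valence 2) → 0 H
Totals → C:14, H:11, Cl:1, O:2.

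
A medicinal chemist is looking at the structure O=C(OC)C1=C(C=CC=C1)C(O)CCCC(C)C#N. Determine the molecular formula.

Walk through each heavy atom and fill implicit hydrogens from standard valence (C 4, N 3, O 2, S 2, halogen 1):
  atom 1: O, bond orders sum to 2 (valence 2) → 0 H
  atom 2: C, bond orders sum to 4 (valence 4) → 0 H
  atom 3: O, bond orders sum to 2 (valence 2) → 0 H
  atom 4: C, bond orders sum to 1 (valence 4) → 3 H
  atom 5: C, bond orders sum to 4 (valence 4) → 0 H
  atom 6: C, bond orders sum to 4 (valence 4) → 0 H
  atom 7: C, bond orders sum to 3 (valence 4) → 1 H
  atom 8: C, bond orders sum to 3 (valence 4) → 1 H
  atom 9: C, bond orders sum to 3 (valence 4) → 1 H
  atom 10: C, bond orders sum to 3 (valence 4) → 1 H
  atom 11: C, bond orders sum to 3 (valence 4) → 1 H
  atom 12: O, bond orders sum to 1 (valence 2) → 1 H
  atom 13: C, bond orders sum to 2 (valence 4) → 2 H
  atom 14: C, bond orders sum to 2 (valence 4) → 2 H
  atom 15: C, bond orders sum to 2 (valence 4) → 2 H
  atom 16: C, bond orders sum to 3 (valence 4) → 1 H
  atom 17: C, bond orders sum to 1 (valence 4) → 3 H
  atom 18: C, bond orders sum to 4 (valence 4) → 0 H
  atom 19: N, bond orders sum to 3 (valence 3) → 0 H
Totals → C:15, H:19, N:1, O:3.

C15H19NO3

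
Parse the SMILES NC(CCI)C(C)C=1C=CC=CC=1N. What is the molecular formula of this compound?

C11H17IN2

Walk through each heavy atom and fill implicit hydrogens from standard valence (C 4, N 3, O 2, S 2, halogen 1):
  atom 1: N, bond orders sum to 1 (valence 3) → 2 H
  atom 2: C, bond orders sum to 3 (valence 4) → 1 H
  atom 3: C, bond orders sum to 2 (valence 4) → 2 H
  atom 4: C, bond orders sum to 2 (valence 4) → 2 H
  atom 5: I (halogen, monovalent) → 0 H
  atom 6: C, bond orders sum to 3 (valence 4) → 1 H
  atom 7: C, bond orders sum to 1 (valence 4) → 3 H
  atom 8: C, bond orders sum to 4 (valence 4) → 0 H
  atom 9: C, bond orders sum to 3 (valence 4) → 1 H
  atom 10: C, bond orders sum to 3 (valence 4) → 1 H
  atom 11: C, bond orders sum to 3 (valence 4) → 1 H
  atom 12: C, bond orders sum to 3 (valence 4) → 1 H
  atom 13: C, bond orders sum to 4 (valence 4) → 0 H
  atom 14: N, bond orders sum to 1 (valence 3) → 2 H
Totals → C:11, H:17, I:1, N:2.
In Hill order: C11H17IN2.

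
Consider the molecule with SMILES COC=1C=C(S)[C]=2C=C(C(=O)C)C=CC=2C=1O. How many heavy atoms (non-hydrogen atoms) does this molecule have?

17

Every atom symbol written in the SMILES (organic subset) is one heavy atom; implicit H are not written.
Heavy atoms by element → C:13, O:3, S:1.
Total: 17.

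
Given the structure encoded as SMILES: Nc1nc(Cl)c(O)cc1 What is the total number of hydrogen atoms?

Walk through each heavy atom and fill implicit hydrogens from standard valence (C 4, N 3, O 2, S 2, halogen 1); for lowercase aromatic atoms, an aromatic c carries 1 H when it has two neighbours and 0 H with three, and aromatic n carries 0 H:
  atom 1: N, bond orders sum to 1 (valence 3) → 2 H
  atom 2: aromatic c, 3 neighbours → 0 H
  atom 3: aromatic n, 2 neighbours → 0 H
  atom 4: aromatic c, 3 neighbours → 0 H
  atom 5: Cl (halogen, monovalent) → 0 H
  atom 6: aromatic c, 3 neighbours → 0 H
  atom 7: O, bond orders sum to 1 (valence 2) → 1 H
  atom 8: aromatic c, 2 neighbours → 1 H
  atom 9: aromatic c, 2 neighbours → 1 H
Total hydrogens: 5.

5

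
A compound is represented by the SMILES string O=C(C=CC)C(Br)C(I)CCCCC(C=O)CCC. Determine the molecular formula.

Walk through each heavy atom and fill implicit hydrogens from standard valence (C 4, N 3, O 2, S 2, halogen 1):
  atom 1: O, bond orders sum to 2 (valence 2) → 0 H
  atom 2: C, bond orders sum to 4 (valence 4) → 0 H
  atom 3: C, bond orders sum to 3 (valence 4) → 1 H
  atom 4: C, bond orders sum to 3 (valence 4) → 1 H
  atom 5: C, bond orders sum to 1 (valence 4) → 3 H
  atom 6: C, bond orders sum to 3 (valence 4) → 1 H
  atom 7: Br (halogen, monovalent) → 0 H
  atom 8: C, bond orders sum to 3 (valence 4) → 1 H
  atom 9: I (halogen, monovalent) → 0 H
  atom 10: C, bond orders sum to 2 (valence 4) → 2 H
  atom 11: C, bond orders sum to 2 (valence 4) → 2 H
  atom 12: C, bond orders sum to 2 (valence 4) → 2 H
  atom 13: C, bond orders sum to 2 (valence 4) → 2 H
  atom 14: C, bond orders sum to 3 (valence 4) → 1 H
  atom 15: C, bond orders sum to 3 (valence 4) → 1 H
  atom 16: O, bond orders sum to 2 (valence 2) → 0 H
  atom 17: C, bond orders sum to 2 (valence 4) → 2 H
  atom 18: C, bond orders sum to 2 (valence 4) → 2 H
  atom 19: C, bond orders sum to 1 (valence 4) → 3 H
Totals → C:15, H:24, Br:1, I:1, O:2.

C15H24BrIO2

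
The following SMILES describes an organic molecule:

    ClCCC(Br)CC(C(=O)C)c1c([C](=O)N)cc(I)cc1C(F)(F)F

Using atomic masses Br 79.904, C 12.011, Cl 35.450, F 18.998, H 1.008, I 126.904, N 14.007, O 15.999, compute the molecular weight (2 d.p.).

First, the molecular formula is C15H15BrClF3INO2 (counting implicit H from valence).
  Br: 1 × 79.904 = 79.904
  C: 15 × 12.011 = 180.165
  Cl: 1 × 35.450 = 35.450
  F: 3 × 18.998 = 56.994
  H: 15 × 1.008 = 15.120
  I: 1 × 126.904 = 126.904
  N: 1 × 14.007 = 14.007
  O: 2 × 15.999 = 31.998
Sum: 1×79.904 + 15×12.011 + 1×35.450 + 3×18.998 + 15×1.008 + 1×126.904 + 1×14.007 + 2×15.999 = 540.542 → 540.54 g/mol.

540.54 g/mol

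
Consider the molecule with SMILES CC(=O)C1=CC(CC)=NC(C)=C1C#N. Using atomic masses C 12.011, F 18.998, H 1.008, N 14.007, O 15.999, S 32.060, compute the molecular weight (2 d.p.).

First, the molecular formula is C11H12N2O (counting implicit H from valence).
  C: 11 × 12.011 = 132.121
  H: 12 × 1.008 = 12.096
  N: 2 × 14.007 = 28.014
  O: 1 × 15.999 = 15.999
Sum: 11×12.011 + 12×1.008 + 2×14.007 + 1×15.999 = 188.230 → 188.23 g/mol.

188.23 g/mol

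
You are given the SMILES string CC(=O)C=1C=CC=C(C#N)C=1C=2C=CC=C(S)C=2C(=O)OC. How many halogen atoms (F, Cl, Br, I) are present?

Scan the SMILES for the halogen motif — none present.
Groups that are present: 1 ester, 1 ketone, 1 nitrile, 1 thiol.

0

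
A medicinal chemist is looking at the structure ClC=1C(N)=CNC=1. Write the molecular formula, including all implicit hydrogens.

C4H5ClN2

Walk through each heavy atom and fill implicit hydrogens from standard valence (C 4, N 3, O 2, S 2, halogen 1):
  atom 1: Cl (halogen, monovalent) → 0 H
  atom 2: C, bond orders sum to 4 (valence 4) → 0 H
  atom 3: C, bond orders sum to 4 (valence 4) → 0 H
  atom 4: N, bond orders sum to 1 (valence 3) → 2 H
  atom 5: C, bond orders sum to 3 (valence 4) → 1 H
  atom 6: N, bond orders sum to 2 (valence 3) → 1 H
  atom 7: C, bond orders sum to 3 (valence 4) → 1 H
Totals → C:4, H:5, Cl:1, N:2.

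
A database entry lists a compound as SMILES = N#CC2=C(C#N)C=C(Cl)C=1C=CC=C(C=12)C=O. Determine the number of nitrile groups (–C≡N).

2

The nitrile motif appears at heavy-atom positions 2, 5 in the SMILES.
Other groups present: 1 aldehyde.
Nitrile count: 2.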